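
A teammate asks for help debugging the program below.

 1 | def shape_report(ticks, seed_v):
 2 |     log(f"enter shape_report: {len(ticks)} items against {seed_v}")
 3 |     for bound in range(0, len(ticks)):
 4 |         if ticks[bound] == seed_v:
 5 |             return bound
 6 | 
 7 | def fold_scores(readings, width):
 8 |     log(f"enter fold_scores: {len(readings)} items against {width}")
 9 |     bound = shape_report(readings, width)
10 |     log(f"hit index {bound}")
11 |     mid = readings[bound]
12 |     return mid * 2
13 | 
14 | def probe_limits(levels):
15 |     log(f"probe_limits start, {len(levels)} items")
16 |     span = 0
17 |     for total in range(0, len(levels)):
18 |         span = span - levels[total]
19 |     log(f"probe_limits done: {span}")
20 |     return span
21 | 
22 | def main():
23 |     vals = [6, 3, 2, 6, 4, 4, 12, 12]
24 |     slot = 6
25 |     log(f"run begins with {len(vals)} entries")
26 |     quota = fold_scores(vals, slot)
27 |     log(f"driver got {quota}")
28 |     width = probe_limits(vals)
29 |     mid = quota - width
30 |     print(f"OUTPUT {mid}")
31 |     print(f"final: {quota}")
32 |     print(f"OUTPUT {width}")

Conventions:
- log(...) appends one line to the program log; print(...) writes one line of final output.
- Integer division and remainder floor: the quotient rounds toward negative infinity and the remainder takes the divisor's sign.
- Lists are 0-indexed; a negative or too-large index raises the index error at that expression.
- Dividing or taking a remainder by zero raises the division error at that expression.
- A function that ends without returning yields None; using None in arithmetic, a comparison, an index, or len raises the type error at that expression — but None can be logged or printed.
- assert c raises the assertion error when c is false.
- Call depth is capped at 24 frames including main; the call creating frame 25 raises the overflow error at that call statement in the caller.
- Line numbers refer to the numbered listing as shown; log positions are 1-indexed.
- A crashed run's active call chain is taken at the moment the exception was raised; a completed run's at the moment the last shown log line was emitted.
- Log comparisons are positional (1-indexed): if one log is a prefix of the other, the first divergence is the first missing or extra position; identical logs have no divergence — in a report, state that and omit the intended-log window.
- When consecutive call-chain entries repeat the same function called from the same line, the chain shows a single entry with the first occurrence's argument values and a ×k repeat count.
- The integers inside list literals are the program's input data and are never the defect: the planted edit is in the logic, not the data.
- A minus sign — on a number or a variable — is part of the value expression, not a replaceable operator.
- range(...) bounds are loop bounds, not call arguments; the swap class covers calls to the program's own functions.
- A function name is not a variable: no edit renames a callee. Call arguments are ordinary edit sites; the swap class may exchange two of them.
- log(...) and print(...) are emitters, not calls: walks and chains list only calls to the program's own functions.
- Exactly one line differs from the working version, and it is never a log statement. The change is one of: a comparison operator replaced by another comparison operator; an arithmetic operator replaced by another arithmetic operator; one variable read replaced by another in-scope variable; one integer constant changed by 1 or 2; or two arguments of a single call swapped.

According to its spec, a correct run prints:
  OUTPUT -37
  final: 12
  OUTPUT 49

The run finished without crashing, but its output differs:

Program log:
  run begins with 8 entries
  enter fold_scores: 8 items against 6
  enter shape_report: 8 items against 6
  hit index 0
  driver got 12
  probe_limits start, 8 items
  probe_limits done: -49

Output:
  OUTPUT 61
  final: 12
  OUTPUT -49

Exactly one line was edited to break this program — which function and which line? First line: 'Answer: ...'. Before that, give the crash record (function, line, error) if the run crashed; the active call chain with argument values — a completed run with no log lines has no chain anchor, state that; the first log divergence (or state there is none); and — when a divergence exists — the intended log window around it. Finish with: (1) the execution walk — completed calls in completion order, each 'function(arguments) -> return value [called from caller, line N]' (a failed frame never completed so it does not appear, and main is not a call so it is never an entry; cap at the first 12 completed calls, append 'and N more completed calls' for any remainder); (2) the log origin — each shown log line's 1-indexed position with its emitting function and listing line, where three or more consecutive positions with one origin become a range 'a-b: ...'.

Answer: the defect is in probe_limits at line 18.
Key fact: Everything matches until log position 7, which reads 'probe_limits done: -49' in place of 'probe_limits done: 49'.
Call chain: main -> probe_limits([6, 3, 2, 6, 4, 4, 12, 12]) (called at line 28).
First divergence: position 7; shown 'probe_limits done: -49' vs intended 'probe_limits done: 49'.
Intended log window:
  5: driver got 12
  6: probe_limits start, 8 items
  7: probe_limits done: 49
Execution walk:
  shape_report([6, 3, 2, 6, 4, 4, 12, 12], 6) -> 0  [called from fold_scores, line 9]
  fold_scores([6, 3, 2, 6, 4, 4, 12, 12], 6) -> 12  [called from main, line 26]
  probe_limits([6, 3, 2, 6, 4, 4, 12, 12]) -> -49  [called from main, line 28]
Log origin:
  1: emitted by main (line 25)
  2: emitted by fold_scores (line 8)
  3: emitted by shape_report (line 2)
  4: emitted by fold_scores (line 10)
  5: emitted by main (line 27)
  6: emitted by probe_limits (line 15)
  7: emitted by probe_limits (line 19)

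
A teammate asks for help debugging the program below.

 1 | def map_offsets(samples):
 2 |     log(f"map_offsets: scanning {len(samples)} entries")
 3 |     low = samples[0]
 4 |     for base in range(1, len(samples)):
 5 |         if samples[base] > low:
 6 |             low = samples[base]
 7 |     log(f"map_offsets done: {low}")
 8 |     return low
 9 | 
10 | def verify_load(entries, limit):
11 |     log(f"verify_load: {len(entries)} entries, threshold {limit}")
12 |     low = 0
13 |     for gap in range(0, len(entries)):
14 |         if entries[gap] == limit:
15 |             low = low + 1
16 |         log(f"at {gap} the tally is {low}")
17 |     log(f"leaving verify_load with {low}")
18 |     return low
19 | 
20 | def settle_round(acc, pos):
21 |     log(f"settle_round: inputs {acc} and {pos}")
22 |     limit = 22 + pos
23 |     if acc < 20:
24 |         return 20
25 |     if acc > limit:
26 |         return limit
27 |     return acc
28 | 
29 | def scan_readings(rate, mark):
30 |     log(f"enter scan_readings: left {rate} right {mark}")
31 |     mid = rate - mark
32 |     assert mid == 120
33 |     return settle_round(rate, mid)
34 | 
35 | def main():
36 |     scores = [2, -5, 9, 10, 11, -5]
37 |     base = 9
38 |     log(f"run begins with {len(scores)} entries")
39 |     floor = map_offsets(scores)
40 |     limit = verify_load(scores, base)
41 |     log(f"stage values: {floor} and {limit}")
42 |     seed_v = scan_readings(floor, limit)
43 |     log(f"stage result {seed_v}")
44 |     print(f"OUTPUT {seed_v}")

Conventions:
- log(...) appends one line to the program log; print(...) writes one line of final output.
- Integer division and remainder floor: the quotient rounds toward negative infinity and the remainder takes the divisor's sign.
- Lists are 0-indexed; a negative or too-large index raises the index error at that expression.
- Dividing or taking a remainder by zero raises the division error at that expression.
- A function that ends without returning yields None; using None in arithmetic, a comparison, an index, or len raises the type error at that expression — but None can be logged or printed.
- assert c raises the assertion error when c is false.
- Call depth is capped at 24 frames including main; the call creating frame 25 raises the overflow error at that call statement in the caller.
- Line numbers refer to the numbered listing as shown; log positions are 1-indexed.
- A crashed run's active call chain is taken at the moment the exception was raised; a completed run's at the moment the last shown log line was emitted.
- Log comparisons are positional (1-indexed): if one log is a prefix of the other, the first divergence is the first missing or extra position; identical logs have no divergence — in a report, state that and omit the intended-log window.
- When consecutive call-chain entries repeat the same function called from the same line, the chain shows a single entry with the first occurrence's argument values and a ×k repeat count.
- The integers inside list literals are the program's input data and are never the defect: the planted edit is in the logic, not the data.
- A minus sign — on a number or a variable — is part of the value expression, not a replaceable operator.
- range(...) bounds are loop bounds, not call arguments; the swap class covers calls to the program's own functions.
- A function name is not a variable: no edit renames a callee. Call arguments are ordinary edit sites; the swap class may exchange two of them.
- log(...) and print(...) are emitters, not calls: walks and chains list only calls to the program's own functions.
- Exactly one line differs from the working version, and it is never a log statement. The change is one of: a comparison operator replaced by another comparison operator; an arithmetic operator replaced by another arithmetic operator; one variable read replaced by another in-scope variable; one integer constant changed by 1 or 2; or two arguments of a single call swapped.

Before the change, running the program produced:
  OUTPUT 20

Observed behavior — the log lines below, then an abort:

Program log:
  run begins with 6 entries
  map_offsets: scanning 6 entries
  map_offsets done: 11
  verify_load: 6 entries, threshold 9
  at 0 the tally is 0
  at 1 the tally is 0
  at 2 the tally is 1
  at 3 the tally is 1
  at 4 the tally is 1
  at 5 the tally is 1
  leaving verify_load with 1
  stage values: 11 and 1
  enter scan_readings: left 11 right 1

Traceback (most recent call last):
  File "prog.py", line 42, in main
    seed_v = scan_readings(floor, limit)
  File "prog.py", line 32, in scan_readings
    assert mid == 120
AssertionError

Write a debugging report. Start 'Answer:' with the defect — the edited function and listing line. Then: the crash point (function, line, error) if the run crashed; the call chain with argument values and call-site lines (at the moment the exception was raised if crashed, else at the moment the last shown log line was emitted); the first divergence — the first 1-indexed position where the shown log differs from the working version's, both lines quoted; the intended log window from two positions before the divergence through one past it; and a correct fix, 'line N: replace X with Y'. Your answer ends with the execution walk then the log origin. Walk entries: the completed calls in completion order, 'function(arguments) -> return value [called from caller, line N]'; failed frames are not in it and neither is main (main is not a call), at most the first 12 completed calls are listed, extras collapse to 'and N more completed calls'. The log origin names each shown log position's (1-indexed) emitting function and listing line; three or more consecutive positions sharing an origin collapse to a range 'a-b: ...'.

Answer: the defect is in scan_readings at line 32.
Core observation: Only 13 log lines were emitted before the run died; the intended continuation was 'settle_round: inputs 11 and 10'.
Crash: scan_readings, line 32, AssertionError.
Call chain: main -> scan_readings(11, 1) (called at line 42).
First divergence: position 14 — after 13 matching lines the faulty run goes silent; intended next line 'settle_round: inputs 11 and 10'.
Intended log window:
  12: stage values: 11 and 1
  13: enter scan_readings: left 11 right 1
  14: settle_round: inputs 11 and 10
  15: stage result 20
Execution walk:
  map_offsets([2, -5, 9, 10, 11, -5]) -> 11  [called from main, line 39]
  verify_load([2, -5, 9, 10, 11, -5], 9) -> 1  [called from main, line 40]
Log origin:
  1: emitted by main (line 38)
  2: emitted by map_offsets (line 2)
  3: emitted by map_offsets (line 7)
  4: emitted by verify_load (line 11)
  5-10: emitted by verify_load (line 16)
  11: emitted by verify_load (line 17)
  12: emitted by main (line 41)
  13: emitted by scan_readings (line 30)
A correct fix: line 32: replace `==` with `<=`.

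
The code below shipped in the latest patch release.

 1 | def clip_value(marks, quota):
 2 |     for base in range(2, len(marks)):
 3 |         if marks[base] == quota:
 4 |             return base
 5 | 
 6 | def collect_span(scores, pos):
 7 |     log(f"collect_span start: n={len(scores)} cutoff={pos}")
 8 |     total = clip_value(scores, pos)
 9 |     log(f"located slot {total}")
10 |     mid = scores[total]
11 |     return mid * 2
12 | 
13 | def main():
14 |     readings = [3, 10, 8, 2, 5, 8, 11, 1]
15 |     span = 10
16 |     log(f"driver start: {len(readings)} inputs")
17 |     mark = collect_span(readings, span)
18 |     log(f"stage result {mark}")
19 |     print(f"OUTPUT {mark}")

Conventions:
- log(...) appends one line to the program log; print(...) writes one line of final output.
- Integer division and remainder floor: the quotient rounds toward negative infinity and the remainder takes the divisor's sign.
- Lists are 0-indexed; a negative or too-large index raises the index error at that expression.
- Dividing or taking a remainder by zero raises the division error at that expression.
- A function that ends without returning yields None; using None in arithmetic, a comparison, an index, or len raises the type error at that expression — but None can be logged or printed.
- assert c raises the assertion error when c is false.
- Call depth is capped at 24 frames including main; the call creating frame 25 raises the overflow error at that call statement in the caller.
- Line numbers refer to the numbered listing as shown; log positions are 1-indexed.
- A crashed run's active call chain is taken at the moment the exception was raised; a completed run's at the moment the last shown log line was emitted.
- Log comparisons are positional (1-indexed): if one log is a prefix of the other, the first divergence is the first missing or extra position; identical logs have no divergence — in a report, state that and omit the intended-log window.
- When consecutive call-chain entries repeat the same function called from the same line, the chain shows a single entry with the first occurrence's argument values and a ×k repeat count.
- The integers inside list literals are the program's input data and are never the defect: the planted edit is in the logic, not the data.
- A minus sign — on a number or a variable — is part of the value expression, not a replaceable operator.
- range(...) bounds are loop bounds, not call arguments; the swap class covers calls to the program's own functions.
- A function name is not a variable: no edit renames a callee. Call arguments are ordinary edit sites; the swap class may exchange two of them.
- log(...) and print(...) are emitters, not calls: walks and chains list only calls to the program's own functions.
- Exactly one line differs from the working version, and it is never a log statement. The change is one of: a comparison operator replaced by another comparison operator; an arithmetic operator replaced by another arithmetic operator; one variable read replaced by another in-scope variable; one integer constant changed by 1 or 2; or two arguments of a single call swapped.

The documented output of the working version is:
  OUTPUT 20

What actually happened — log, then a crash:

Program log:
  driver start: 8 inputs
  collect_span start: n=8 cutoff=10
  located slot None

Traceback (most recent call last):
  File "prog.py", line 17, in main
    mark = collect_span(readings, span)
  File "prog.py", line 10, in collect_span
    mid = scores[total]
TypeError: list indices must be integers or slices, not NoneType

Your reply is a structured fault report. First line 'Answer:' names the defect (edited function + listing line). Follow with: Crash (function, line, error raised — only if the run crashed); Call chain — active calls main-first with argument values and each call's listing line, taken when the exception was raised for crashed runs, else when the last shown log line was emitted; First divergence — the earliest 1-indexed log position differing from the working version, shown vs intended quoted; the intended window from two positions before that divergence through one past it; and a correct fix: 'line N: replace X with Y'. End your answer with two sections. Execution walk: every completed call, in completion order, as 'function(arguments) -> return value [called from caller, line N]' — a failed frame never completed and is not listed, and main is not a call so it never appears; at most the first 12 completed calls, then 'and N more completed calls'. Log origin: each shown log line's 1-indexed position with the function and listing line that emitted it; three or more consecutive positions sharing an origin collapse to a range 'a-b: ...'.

Answer: the defect is in clip_value at line 2.
Core observation: Position 3 is the first bad log line: 'located slot None' should read 'located slot 1'.
Crash: collect_span, line 10, TypeError.
Call chain: main -> collect_span([3, 10, 8, 2, 5, 8, 11, 1], 10) (called at line 17).
First divergence: at position 3 the run shows 'located slot None' where the working version logs 'located slot 1'.
Intended log window:
  1: driver start: 8 inputs
  2: collect_span start: n=8 cutoff=10
  3: located slot 1
  4: stage result 20
Execution walk:
  clip_value([3, 10, 8, 2, 5, 8, 11, 1], 10) -> None  [called from collect_span, line 8]
Origin of each log line:
  1: logged in main at line 16
  2: logged in collect_span at line 7
  3: logged in collect_span at line 9
A correct fix: line 2: replace `2` with `0`.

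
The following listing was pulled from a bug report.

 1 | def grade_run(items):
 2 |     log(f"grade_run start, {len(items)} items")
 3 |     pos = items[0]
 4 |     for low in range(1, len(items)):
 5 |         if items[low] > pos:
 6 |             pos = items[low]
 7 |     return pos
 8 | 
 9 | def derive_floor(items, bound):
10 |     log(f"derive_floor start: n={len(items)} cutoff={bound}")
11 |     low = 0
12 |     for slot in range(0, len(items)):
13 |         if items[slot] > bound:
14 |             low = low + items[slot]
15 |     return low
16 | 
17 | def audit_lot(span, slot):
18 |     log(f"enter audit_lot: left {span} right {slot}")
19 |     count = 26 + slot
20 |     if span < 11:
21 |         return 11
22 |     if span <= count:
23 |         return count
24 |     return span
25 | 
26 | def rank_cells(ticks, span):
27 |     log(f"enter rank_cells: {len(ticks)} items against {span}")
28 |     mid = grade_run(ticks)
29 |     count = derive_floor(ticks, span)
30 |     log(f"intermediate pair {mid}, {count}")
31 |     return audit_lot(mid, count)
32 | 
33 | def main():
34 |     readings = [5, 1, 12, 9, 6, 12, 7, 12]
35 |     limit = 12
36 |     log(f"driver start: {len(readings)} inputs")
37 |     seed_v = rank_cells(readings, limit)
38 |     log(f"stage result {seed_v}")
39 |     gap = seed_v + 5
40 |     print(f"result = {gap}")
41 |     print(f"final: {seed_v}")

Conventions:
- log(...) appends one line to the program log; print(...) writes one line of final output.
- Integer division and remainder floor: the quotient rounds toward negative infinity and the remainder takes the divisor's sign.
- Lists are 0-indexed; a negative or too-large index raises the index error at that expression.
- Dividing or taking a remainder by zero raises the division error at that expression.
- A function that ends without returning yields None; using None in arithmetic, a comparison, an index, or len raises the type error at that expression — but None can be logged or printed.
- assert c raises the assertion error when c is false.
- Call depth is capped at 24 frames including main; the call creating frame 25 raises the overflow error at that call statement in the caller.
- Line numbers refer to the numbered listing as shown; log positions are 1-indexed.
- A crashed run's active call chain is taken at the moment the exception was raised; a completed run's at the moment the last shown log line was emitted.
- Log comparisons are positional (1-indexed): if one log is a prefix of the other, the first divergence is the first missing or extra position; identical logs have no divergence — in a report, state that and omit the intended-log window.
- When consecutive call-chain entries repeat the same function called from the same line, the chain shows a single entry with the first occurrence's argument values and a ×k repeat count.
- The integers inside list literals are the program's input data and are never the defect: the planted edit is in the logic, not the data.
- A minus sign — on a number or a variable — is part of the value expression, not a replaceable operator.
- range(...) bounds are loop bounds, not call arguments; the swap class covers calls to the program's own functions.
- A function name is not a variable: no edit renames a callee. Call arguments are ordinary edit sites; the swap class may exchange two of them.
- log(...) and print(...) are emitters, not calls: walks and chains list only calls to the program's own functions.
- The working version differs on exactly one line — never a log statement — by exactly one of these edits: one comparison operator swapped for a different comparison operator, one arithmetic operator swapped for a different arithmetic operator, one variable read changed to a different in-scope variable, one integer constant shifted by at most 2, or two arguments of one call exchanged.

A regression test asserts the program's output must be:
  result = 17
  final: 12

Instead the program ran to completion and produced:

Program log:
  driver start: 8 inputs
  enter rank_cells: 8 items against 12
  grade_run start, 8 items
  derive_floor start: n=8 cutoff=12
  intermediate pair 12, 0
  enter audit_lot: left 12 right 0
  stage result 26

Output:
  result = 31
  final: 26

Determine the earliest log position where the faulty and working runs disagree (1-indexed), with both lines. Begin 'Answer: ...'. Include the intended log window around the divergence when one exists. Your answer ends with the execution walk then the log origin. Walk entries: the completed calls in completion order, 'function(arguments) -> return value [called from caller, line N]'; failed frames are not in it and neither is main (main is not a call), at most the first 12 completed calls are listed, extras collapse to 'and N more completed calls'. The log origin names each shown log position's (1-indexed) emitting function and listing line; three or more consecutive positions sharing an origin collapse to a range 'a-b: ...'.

Answer: position 7 — the shown line 'stage result 26' should read 'stage result 12'.
Intended log window:
  5: intermediate pair 12, 0
  6: enter audit_lot: left 12 right 0
  7: stage result 12
Execution walk:
  grade_run([5, 1, 12, 9, 6, 12, 7, 12]) -> 12  [called from rank_cells, line 28]
  derive_floor([5, 1, 12, 9, 6, 12, 7, 12], 12) -> 0  [called from rank_cells, line 29]
  audit_lot(12, 0) -> 26  [called from rank_cells, line 31]
  rank_cells([5, 1, 12, 9, 6, 12, 7, 12], 12) -> 26  [called from main, line 37]
Origin of each log line:
  1: emitted by main (line 36)
  2: emitted by rank_cells (line 27)
  3: emitted by grade_run (line 2)
  4: emitted by derive_floor (line 10)
  5: emitted by rank_cells (line 30)
  6: emitted by audit_lot (line 18)
  7: emitted by main (line 38)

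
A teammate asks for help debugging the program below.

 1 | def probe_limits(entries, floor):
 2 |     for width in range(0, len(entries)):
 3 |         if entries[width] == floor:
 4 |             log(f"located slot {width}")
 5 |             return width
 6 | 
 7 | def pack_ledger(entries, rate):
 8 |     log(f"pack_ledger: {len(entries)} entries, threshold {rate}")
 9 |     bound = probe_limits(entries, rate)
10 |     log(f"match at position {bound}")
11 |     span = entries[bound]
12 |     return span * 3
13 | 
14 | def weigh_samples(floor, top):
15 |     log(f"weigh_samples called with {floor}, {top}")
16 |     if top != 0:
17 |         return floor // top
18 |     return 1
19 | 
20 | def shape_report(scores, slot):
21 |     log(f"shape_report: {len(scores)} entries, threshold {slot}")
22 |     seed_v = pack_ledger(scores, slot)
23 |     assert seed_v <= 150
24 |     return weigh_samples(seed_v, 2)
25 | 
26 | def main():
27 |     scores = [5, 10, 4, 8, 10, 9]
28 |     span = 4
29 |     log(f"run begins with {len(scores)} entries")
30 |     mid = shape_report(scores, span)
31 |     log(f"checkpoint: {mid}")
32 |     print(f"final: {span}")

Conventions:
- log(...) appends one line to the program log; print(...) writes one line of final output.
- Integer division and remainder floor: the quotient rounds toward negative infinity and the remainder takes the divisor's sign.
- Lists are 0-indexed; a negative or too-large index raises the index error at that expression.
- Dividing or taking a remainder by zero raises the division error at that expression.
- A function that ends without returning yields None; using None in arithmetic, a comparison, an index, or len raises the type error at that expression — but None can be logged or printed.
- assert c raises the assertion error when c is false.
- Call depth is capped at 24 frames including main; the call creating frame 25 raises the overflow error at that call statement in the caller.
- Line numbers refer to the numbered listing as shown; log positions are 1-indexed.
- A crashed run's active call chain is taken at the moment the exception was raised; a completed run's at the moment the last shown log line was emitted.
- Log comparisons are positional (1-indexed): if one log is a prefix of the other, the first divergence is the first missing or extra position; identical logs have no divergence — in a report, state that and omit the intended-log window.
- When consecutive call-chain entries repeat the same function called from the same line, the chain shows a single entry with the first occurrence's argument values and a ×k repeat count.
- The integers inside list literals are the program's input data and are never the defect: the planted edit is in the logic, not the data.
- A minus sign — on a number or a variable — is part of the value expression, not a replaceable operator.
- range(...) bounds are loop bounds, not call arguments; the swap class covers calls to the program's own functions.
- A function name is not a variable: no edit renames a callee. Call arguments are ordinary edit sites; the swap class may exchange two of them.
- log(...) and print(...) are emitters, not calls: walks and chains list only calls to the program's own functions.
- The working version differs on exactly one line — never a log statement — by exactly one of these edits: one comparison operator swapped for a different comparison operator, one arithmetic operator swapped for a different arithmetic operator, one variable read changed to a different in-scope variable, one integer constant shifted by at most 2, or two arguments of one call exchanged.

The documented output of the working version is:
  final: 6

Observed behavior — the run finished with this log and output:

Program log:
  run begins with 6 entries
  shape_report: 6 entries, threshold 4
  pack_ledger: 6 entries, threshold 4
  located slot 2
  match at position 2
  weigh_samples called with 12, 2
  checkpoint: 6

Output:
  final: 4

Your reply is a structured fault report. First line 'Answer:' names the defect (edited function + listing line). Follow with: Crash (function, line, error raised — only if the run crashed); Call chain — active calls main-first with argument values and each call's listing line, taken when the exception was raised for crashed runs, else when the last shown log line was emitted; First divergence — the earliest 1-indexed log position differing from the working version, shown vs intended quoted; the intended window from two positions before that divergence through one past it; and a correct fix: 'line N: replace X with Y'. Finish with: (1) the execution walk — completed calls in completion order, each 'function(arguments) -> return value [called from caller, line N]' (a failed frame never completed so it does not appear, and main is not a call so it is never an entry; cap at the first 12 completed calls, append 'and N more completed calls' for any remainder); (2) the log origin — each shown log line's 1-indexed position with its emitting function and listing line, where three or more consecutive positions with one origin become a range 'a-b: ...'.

Answer: the defect is in main at line 32.
The tell: Nothing in the log betrays the bug — only the output does.
Call chain: main.
First divergence: there is none — every log position agrees.
Execution walk:
  probe_limits([5, 10, 4, 8, 10, 9], 4) -> 2  [called from pack_ledger, line 9]
  pack_ledger([5, 10, 4, 8, 10, 9], 4) -> 12  [called from shape_report, line 22]
  weigh_samples(12, 2) -> 6  [called from shape_report, line 24]
  shape_report([5, 10, 4, 8, 10, 9], 4) -> 6  [called from main, line 30]
Log origin:
  1: logged in main at line 29
  2: logged in shape_report at line 21
  3: logged in pack_ledger at line 8
  4: logged in probe_limits at line 4
  5: logged in pack_ledger at line 10
  6: logged in weigh_samples at line 15
  7: logged in main at line 31
A correct fix: line 32: replace `span` with `mid`.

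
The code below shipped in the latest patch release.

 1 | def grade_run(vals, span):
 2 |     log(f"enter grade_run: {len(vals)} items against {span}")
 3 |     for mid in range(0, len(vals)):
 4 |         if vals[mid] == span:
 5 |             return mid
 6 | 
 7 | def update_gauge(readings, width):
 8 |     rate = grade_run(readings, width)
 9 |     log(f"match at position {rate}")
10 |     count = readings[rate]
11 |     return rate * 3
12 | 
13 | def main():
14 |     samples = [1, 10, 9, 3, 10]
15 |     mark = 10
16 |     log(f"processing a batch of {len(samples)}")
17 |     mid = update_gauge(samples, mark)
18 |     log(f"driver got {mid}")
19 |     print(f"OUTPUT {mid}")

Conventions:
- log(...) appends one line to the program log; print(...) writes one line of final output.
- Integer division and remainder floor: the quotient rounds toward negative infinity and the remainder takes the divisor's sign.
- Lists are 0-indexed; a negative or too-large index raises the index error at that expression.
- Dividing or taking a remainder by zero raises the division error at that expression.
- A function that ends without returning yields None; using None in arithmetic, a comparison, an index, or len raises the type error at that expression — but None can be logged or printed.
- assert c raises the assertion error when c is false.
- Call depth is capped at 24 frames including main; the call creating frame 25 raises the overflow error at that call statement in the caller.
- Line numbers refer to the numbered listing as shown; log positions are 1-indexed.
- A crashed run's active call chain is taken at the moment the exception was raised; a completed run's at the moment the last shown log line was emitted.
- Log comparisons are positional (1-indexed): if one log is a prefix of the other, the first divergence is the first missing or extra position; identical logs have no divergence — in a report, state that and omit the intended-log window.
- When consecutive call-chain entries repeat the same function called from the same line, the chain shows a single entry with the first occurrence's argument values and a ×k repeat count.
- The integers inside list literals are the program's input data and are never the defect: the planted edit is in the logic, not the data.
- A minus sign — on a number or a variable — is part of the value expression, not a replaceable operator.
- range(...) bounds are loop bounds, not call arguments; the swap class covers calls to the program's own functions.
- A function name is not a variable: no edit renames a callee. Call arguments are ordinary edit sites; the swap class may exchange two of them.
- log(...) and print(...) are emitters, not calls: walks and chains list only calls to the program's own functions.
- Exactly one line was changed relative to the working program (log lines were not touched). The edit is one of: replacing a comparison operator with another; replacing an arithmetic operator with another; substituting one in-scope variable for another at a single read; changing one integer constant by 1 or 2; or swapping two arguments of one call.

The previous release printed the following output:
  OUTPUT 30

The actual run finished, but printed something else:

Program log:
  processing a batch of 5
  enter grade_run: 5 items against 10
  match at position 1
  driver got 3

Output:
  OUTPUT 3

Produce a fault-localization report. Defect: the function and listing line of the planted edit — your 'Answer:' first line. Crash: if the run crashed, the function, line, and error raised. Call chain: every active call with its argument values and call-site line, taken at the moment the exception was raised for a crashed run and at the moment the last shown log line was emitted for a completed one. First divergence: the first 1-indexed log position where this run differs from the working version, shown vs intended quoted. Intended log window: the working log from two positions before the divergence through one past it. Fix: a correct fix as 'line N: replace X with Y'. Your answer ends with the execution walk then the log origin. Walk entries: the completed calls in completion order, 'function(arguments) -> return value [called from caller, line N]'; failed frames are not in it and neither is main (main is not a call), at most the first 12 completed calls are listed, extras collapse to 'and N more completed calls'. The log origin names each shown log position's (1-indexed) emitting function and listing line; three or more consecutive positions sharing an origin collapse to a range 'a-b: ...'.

Answer: the defect is in update_gauge at line 11.
The tell: Log line 4 is where behavior first shows: 'driver got 3' appears instead of 'driver got 30'.
Call chain: main.
First divergence: position 4 — the shown line 'driver got 3' should read 'driver got 30'.
Intended log window:
  2: enter grade_run: 5 items against 10
  3: match at position 1
  4: driver got 30
Execution walk:
  grade_run([1, 10, 9, 3, 10], 10) -> 1  [called from update_gauge, line 8]
  update_gauge([1, 10, 9, 3, 10], 10) -> 3  [called from main, line 17]
Log line origins:
  1: from main, line 16
  2: from grade_run, line 2
  3: from update_gauge, line 9
  4: from main, line 18
A correct fix: line 11: replace `rate` with `count`.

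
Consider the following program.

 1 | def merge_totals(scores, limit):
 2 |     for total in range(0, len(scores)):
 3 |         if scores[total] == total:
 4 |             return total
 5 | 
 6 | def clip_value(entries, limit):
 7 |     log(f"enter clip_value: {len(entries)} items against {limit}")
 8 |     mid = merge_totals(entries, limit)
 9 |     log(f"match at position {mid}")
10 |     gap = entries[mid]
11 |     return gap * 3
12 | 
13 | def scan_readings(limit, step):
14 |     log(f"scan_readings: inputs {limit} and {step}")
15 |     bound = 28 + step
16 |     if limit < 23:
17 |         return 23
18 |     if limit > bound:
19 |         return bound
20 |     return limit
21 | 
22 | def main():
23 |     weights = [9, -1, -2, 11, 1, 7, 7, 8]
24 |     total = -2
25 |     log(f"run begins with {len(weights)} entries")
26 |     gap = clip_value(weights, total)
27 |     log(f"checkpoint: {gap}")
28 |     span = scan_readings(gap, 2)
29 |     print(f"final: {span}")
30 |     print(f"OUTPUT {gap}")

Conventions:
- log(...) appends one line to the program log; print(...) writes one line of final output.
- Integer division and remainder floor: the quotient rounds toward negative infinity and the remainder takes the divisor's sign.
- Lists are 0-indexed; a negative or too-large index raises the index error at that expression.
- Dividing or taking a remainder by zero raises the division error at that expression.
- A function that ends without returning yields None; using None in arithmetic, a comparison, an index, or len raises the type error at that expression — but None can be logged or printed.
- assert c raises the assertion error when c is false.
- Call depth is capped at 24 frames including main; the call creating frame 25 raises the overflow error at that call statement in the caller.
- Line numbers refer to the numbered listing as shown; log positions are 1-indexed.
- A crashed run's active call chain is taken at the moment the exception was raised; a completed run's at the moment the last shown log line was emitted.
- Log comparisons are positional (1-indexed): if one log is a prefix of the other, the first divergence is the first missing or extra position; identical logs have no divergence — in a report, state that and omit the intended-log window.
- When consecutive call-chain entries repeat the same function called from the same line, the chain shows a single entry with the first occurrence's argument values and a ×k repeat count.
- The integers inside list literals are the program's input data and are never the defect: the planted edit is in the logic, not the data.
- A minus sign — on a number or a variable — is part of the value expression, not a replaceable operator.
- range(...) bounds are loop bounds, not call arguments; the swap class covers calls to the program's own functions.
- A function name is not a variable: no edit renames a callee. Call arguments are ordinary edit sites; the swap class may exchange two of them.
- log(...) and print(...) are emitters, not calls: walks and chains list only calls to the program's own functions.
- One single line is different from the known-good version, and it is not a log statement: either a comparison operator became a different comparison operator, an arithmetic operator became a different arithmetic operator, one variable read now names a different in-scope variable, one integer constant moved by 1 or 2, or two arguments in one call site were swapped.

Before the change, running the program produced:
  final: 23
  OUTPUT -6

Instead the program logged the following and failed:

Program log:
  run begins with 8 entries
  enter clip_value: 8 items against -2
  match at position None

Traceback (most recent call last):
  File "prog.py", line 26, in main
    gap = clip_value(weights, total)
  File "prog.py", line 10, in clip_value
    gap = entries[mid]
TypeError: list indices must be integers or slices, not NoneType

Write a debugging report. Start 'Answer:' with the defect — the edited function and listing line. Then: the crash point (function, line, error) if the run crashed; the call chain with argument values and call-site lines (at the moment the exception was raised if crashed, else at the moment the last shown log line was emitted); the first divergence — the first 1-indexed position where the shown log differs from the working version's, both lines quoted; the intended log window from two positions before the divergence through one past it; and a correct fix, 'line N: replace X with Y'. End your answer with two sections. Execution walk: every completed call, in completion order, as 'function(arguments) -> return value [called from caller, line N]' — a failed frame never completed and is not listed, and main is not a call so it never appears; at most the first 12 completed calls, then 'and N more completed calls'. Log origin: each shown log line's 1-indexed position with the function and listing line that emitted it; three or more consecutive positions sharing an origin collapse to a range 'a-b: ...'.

Answer: the defect is in merge_totals at line 3.
Key fact: Log line 3 is where behavior first shows: 'match at position None' appears instead of 'match at position 2'.
Crash: clip_value, line 10, TypeError.
Call chain: main -> clip_value([9, -1, -2, 11, 1, 7, 7, 8], -2) (called at line 26).
First divergence: position 3 — the shown line 'match at position None' should read 'match at position 2'.
Intended log window:
  1: run begins with 8 entries
  2: enter clip_value: 8 items against -2
  3: match at position 2
  4: checkpoint: -6
Execution walk:
  merge_totals([9, -1, -2, 11, 1, 7, 7, 8], -2) -> None  [called from clip_value, line 8]
Log origin:
  1 — main, line 25
  2 — clip_value, line 7
  3 — clip_value, line 9
A correct fix: line 3: replace `scores[total] == total` with `scores[total] == limit`.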